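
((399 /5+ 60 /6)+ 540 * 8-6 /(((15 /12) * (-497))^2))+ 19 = 27348836384 /6175225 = 4428.80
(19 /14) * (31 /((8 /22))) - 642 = -29473 /56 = -526.30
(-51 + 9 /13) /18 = -109 /39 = -2.79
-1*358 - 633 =-991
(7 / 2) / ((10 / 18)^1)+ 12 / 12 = 73 / 10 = 7.30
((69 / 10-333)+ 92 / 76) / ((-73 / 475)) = 308645 / 146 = 2114.01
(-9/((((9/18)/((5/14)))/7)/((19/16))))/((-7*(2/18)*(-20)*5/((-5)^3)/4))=38475/112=343.53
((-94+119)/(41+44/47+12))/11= 0.04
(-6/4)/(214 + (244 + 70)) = -1/352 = -0.00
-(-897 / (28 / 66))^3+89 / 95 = 9452246563.91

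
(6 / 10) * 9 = 27 / 5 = 5.40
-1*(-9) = 9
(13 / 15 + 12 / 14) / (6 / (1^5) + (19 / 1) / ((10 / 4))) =181 / 1428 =0.13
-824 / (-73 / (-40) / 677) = -22313920 / 73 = -305670.14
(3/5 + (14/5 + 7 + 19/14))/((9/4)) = 1646/315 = 5.23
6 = 6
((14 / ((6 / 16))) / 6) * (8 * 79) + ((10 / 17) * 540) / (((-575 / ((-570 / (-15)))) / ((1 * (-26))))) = 15758944 / 3519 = 4478.24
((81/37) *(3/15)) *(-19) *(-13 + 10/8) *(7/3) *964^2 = 39210947748/185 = 211951068.91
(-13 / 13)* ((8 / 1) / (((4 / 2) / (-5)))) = 20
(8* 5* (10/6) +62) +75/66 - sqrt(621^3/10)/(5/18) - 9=7973/66 - 16767* sqrt(690)/25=-17496.52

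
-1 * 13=-13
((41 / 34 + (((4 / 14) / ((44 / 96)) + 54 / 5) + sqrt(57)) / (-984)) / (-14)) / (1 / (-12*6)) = 11537181 / 1878415 - 3*sqrt(57) / 574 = 6.10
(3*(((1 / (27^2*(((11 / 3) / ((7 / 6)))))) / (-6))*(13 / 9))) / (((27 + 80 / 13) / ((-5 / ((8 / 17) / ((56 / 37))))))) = 703885 / 4603643748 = 0.00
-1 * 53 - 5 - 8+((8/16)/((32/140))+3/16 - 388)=-3613/8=-451.62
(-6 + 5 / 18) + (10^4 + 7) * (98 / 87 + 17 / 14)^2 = 27110139451 / 494508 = 54822.45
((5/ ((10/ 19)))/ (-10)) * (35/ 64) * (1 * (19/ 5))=-2527/ 1280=-1.97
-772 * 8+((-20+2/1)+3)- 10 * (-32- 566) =-211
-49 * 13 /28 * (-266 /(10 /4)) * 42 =508326 /5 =101665.20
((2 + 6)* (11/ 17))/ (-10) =-44/ 85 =-0.52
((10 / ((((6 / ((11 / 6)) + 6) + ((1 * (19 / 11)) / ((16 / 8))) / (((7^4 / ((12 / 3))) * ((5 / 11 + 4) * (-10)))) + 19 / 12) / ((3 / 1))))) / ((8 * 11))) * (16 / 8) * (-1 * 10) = -529420500 / 842952577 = -0.63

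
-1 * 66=-66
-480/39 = -160/13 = -12.31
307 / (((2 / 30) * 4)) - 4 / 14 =32227 / 28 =1150.96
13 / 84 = 0.15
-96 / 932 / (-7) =24 / 1631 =0.01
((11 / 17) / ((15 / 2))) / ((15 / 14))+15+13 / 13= 61508 / 3825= 16.08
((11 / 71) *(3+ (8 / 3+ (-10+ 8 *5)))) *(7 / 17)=8239 / 3621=2.28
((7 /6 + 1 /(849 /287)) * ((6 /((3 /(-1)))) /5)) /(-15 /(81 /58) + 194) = -4599 /1400284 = -0.00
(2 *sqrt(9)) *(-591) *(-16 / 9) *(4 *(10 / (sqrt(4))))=126080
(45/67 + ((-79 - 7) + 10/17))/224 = -0.38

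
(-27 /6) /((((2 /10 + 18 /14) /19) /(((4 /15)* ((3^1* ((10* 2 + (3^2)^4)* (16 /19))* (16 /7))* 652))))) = -380231955.69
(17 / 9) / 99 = 17 / 891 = 0.02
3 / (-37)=-3 / 37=-0.08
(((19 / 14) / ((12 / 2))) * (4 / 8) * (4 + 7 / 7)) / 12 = 95 / 2016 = 0.05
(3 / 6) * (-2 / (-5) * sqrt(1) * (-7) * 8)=-56 / 5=-11.20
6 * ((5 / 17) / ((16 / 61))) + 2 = 1187 / 136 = 8.73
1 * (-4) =-4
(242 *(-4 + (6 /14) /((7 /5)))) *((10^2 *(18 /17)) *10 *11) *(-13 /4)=28186587000 /833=33837439.38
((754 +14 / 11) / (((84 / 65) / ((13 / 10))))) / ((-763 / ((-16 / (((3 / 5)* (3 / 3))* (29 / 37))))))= 519499240 / 15334011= 33.88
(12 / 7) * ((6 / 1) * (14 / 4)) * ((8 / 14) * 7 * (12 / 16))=108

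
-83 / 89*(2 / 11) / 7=-166 / 6853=-0.02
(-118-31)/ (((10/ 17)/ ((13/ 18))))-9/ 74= -1219183/ 6660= -183.06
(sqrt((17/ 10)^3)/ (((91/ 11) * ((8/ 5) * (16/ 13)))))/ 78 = 187 * sqrt(170)/ 1397760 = 0.00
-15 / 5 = -3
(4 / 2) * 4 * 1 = 8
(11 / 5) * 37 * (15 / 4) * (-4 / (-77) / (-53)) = -111 / 371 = -0.30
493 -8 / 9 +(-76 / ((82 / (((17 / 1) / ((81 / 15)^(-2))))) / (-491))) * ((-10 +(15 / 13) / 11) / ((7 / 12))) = -7066361894071 / 1846845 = -3826180.27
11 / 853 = 0.01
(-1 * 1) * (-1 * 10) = 10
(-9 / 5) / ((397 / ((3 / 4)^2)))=-81 / 31760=-0.00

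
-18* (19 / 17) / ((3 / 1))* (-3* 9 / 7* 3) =9234 / 119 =77.60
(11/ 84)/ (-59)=-11/ 4956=-0.00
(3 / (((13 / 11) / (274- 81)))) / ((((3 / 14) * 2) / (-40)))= -594440 / 13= -45726.15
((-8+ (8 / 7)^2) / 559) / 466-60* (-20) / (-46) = -3829265572 / 146788369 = -26.09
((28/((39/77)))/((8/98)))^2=697540921/1521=458606.79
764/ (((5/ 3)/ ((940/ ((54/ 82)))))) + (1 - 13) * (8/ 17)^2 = 1701888656/ 2601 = 654320.90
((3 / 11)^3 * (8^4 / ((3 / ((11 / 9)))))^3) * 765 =5841155522560 / 81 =72113031142.72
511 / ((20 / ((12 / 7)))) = 219 / 5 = 43.80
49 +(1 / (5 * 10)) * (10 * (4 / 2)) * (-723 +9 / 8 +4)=-4763 / 20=-238.15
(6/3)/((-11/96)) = -192/11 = -17.45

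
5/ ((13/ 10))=3.85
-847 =-847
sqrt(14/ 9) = sqrt(14)/ 3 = 1.25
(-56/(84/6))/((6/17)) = -34/3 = -11.33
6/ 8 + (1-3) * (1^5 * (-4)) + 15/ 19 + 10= 19.54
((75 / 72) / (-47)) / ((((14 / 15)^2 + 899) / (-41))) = 76875 / 76129096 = 0.00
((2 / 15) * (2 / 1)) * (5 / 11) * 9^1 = 12 / 11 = 1.09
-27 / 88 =-0.31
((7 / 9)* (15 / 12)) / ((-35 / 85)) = -85 / 36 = -2.36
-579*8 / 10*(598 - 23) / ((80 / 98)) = -652533 / 2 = -326266.50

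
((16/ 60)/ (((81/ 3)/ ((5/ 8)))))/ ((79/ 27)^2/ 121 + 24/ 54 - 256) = -1089/ 45072118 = -0.00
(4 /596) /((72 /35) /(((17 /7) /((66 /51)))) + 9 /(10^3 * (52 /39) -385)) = 822205 /135455751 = 0.01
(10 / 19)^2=100 / 361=0.28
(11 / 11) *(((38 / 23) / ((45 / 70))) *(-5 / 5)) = -2.57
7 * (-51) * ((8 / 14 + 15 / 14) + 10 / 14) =-841.50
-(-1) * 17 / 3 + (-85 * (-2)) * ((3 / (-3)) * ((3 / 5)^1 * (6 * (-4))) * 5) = 36737 / 3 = 12245.67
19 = 19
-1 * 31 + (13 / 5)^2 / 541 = -419106 / 13525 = -30.99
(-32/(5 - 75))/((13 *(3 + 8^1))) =16/5005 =0.00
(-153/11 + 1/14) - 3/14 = -1082/77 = -14.05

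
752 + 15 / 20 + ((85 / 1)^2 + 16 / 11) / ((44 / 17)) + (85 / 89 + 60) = 77660521 / 21538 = 3605.74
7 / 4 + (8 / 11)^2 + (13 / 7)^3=1441677 / 166012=8.68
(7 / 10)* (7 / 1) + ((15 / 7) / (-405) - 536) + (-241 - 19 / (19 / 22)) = -1500859 / 1890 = -794.11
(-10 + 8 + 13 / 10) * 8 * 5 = -28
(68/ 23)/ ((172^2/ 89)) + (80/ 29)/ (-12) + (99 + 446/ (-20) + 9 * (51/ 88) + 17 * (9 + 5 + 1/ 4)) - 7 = 515965269307/ 1627933560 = 316.94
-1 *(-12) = 12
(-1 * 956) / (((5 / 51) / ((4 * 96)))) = -18722304 / 5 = -3744460.80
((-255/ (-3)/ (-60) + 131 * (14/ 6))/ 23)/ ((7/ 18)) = 34.02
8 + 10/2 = 13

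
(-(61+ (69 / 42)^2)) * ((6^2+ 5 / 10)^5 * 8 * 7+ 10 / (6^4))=-29350526883040495 / 127008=-231091953916.61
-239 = -239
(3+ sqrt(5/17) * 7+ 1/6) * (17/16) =323/96+ 7 * sqrt(85)/16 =7.40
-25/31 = -0.81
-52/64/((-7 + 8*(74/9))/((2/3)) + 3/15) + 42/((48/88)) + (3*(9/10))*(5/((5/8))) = 10454569/106040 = 98.59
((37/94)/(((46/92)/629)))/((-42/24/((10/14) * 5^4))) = -290912500/2303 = -126318.93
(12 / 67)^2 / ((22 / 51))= 3672 / 49379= 0.07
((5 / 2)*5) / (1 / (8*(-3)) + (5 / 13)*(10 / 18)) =11700 / 161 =72.67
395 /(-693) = -395 /693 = -0.57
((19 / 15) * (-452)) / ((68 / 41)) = -88027 / 255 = -345.20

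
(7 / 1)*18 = 126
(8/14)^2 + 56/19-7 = -3469/931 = -3.73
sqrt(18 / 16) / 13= 3 * sqrt(2) / 52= 0.08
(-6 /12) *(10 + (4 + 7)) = -21 /2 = -10.50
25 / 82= 0.30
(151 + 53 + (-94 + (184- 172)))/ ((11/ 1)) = 122/ 11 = 11.09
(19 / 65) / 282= 19 / 18330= 0.00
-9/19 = -0.47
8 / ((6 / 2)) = 8 / 3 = 2.67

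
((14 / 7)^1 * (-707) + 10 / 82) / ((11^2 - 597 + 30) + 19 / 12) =3.18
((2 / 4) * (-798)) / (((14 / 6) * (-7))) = 24.43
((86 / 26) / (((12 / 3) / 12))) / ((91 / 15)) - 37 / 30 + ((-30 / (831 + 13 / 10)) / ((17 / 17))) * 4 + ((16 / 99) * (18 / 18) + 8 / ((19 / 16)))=189349098457 / 26457901470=7.16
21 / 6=7 / 2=3.50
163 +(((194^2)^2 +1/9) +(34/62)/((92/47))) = 36357917549255/25668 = 1416468659.39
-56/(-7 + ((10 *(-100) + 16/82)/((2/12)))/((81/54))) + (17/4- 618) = -57605263/93860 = -613.74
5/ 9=0.56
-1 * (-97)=97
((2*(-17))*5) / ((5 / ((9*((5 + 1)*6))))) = -11016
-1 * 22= -22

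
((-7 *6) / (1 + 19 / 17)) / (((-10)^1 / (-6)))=-119 / 10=-11.90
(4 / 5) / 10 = 0.08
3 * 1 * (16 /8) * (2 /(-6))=-2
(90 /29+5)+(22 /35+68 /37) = 396951 /37555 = 10.57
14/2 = 7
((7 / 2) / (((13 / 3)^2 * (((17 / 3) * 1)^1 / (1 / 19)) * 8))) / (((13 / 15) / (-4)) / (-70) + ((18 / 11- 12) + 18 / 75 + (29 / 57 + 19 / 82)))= -44750475 / 1939772322046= -0.00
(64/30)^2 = 1024/225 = 4.55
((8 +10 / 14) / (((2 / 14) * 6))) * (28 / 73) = 854 / 219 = 3.90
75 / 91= 0.82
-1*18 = -18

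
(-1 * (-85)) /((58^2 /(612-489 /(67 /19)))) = 2695605 /225388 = 11.96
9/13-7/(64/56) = -5.43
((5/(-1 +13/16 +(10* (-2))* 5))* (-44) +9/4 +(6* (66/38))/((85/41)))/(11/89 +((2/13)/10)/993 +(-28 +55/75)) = -37565777226107/107643083642948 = -0.35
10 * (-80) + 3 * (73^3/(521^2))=-215985749/271441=-795.70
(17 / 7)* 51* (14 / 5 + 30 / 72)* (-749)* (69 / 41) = -502197.06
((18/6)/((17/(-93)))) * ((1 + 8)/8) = -2511/136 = -18.46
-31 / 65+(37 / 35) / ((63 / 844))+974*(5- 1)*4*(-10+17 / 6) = -3201067787 / 28665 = -111671.65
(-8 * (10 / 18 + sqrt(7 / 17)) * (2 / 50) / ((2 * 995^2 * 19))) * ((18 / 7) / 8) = -9 * sqrt(119) / 55961163125 - 1 / 658366625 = -0.00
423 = 423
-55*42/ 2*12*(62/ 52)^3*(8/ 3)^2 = -167057.41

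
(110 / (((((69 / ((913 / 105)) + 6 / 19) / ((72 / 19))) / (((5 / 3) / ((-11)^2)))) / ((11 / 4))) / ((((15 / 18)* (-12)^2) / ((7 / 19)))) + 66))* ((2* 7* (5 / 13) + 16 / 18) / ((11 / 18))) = 27780432000 / 1628020901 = 17.06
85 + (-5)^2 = 110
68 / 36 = 17 / 9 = 1.89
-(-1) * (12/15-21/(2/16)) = -836/5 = -167.20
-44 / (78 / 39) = -22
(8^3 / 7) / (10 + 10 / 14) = 512 / 75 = 6.83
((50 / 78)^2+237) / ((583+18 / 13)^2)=361102 / 519429681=0.00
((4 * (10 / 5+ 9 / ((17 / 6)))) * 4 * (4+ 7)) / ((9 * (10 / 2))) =15488 / 765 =20.25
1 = 1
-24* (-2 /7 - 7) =1224 /7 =174.86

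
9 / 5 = 1.80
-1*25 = -25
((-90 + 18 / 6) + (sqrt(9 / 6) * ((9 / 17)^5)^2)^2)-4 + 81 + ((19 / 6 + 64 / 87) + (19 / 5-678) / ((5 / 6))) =-7205575394850560630319367038862 / 8839703309458470236223482175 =-815.14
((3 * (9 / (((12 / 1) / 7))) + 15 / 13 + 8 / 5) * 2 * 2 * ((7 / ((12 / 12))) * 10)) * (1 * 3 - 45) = -2828868 / 13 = -217605.23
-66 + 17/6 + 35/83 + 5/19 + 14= -458735/9462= -48.48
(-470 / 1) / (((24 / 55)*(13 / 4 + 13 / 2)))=-12925 / 117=-110.47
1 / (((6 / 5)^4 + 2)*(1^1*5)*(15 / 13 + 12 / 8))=1625 / 87837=0.02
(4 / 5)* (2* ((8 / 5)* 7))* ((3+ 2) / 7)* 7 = 89.60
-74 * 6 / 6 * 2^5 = -2368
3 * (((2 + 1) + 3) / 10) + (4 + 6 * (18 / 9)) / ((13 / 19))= 25.18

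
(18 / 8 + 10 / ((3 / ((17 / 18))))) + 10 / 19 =12157 / 2052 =5.92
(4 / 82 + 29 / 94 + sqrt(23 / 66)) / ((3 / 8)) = 1836 / 1927 + 4*sqrt(1518) / 99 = 2.53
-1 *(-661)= 661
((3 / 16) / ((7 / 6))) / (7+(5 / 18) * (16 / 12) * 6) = 81 / 4648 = 0.02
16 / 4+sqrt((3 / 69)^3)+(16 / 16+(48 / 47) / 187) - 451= -3919846 / 8789+sqrt(23) / 529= -445.99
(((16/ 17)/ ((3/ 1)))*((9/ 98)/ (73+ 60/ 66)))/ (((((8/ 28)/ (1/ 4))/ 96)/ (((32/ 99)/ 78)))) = 512/ 3773133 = 0.00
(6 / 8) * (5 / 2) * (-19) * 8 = -285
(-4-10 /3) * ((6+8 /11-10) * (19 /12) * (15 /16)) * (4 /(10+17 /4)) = 10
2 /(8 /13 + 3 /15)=2.45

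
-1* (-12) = 12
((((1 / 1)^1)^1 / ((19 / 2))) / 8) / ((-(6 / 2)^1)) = -1 / 228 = -0.00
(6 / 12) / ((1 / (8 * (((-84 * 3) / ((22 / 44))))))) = -2016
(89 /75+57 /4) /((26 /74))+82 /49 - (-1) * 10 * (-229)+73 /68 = -3643933387 /1624350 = -2243.32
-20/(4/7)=-35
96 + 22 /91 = 8758 /91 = 96.24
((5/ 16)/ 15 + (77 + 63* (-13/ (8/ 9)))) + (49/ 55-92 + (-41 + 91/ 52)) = -2573243/ 2640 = -974.71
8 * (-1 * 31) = -248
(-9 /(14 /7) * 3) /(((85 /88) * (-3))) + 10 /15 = 1358 /255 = 5.33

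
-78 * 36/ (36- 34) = -1404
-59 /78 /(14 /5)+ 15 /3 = 5165 /1092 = 4.73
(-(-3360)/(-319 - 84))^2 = 11289600/162409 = 69.51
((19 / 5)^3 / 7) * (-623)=-610451 / 125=-4883.61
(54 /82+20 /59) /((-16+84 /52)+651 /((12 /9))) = 125476 /59606579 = 0.00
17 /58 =0.29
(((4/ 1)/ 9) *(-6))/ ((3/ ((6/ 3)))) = -1.78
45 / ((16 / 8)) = 45 / 2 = 22.50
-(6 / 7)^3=-216 / 343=-0.63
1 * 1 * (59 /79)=59 /79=0.75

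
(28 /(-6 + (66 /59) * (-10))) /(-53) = 826 /26871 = 0.03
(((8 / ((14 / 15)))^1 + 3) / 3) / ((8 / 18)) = 243 / 28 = 8.68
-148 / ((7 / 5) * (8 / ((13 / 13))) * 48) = -185 / 672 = -0.28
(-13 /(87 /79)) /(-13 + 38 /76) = 2054 /2175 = 0.94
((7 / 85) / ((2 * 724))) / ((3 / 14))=49 / 184620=0.00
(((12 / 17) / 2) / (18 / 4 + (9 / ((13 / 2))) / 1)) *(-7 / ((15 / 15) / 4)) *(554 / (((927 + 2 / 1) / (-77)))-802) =382304832 / 268481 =1423.95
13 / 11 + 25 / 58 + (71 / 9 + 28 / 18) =63491 / 5742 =11.06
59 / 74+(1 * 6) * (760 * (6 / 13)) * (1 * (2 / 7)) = 4054649 / 6734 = 602.12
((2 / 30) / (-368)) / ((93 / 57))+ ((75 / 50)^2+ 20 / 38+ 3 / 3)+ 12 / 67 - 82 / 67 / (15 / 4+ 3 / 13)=2383903699 / 653507280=3.65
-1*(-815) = 815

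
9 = 9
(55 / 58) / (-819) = -55 / 47502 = -0.00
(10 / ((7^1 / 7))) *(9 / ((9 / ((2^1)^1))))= 20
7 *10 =70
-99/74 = -1.34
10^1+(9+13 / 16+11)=30.81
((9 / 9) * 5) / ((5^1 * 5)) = 0.20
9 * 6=54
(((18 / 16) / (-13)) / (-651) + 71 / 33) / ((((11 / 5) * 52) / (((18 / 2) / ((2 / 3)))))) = 72109215 / 283995712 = 0.25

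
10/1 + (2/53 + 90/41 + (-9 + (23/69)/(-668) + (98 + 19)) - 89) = 136007303/4354692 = 31.23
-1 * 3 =-3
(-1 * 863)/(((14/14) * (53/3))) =-2589/53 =-48.85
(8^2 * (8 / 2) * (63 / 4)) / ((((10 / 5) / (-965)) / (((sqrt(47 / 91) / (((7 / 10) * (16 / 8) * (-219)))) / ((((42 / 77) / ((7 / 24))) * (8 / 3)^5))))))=4299075 * sqrt(4277) / 15548416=18.08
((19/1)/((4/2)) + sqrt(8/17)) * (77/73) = 154 * sqrt(34)/1241 + 1463/146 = 10.74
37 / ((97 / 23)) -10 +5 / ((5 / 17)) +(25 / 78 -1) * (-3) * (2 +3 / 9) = 155327 / 7566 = 20.53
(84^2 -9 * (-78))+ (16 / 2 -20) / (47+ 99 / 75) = 2342841 / 302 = 7757.75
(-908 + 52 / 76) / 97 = -17239 / 1843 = -9.35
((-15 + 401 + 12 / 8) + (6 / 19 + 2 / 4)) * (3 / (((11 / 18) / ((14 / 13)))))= 5577768 / 2717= 2052.91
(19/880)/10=19/8800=0.00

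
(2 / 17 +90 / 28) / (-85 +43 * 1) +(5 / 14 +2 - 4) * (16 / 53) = -304781 / 529788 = -0.58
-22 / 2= -11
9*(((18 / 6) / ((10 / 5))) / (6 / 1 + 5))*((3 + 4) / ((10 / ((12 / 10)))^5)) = 45927 / 214843750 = 0.00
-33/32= -1.03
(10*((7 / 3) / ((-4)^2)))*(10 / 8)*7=1225 / 96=12.76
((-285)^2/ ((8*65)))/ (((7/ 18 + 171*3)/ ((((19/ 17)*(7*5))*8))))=194452650/ 2042261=95.21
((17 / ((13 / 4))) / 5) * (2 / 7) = 136 / 455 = 0.30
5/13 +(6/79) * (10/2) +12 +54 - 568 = -514769/1027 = -501.24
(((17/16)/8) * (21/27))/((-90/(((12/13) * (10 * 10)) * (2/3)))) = -595/8424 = -0.07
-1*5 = -5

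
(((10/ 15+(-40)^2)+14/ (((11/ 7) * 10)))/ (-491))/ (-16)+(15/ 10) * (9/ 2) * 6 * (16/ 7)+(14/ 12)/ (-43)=36187386757/ 390168240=92.75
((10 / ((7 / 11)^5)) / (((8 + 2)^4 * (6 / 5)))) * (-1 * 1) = -161051 / 20168400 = -0.01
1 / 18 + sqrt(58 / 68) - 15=-269 / 18 + sqrt(986) / 34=-14.02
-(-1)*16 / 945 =16 / 945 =0.02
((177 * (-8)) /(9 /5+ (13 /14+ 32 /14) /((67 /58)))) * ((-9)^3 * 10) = 448270200 /199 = 2252614.07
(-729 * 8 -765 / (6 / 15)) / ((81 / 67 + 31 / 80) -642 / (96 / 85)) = 3459210 / 253189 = 13.66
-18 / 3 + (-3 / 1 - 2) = -11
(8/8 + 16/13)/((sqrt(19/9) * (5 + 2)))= 0.22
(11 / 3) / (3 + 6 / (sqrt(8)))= 22 / 9 -11 * sqrt(2) / 9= 0.72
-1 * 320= -320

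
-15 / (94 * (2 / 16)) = -60 / 47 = -1.28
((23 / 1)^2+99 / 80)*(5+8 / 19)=4369157 / 1520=2874.45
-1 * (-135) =135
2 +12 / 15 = 14 / 5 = 2.80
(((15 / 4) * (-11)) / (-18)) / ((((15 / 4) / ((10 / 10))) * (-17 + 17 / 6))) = -0.04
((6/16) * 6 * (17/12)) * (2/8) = 51/64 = 0.80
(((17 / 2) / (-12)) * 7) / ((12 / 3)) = -119 / 96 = -1.24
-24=-24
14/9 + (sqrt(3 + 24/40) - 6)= -40/9 + 3*sqrt(10)/5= -2.55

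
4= 4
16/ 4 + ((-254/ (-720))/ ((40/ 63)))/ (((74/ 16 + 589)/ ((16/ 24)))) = 5699689/ 1424700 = 4.00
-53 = -53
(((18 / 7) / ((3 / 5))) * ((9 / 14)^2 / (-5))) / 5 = -243 / 3430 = -0.07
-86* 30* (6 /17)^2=-321.38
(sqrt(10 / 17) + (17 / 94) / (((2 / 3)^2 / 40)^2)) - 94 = sqrt(170) / 17 + 64432 / 47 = 1371.66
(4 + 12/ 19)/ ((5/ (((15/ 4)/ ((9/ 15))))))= 110/ 19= 5.79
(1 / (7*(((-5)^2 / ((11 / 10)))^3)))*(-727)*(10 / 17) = -967637 / 185937500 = -0.01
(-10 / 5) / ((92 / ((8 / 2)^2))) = -8 / 23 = -0.35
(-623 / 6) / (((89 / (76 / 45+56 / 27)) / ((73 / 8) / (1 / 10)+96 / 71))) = -23379811 / 57510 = -406.53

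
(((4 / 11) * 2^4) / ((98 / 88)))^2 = 65536 / 2401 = 27.30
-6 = -6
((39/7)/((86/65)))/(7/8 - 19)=-2028/8729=-0.23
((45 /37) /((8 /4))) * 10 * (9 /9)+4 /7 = 1723 /259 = 6.65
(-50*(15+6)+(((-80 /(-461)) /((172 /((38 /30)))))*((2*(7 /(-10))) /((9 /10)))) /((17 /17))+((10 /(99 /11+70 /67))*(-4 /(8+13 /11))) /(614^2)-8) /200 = -906928034850321271 /171441650239160850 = -5.29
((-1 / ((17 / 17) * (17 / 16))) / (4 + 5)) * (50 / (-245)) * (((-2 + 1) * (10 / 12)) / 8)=-50 / 22491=-0.00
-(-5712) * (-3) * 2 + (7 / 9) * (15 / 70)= -205631 / 6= -34271.83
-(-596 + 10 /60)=595.83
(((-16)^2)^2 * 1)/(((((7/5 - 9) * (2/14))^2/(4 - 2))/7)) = 280985600/361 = 778353.46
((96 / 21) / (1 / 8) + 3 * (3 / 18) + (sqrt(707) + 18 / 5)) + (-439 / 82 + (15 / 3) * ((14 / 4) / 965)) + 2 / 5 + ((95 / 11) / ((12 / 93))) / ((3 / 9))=sqrt(707) + 576475175 / 2437204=263.12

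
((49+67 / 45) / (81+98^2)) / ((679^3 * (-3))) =-2272 / 409300915821525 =-0.00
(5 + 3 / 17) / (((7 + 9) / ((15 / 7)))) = 165 / 238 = 0.69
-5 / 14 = -0.36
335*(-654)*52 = -11392680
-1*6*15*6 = -540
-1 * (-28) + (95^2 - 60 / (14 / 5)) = 63221 / 7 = 9031.57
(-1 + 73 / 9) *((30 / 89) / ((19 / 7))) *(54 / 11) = 80640 / 18601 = 4.34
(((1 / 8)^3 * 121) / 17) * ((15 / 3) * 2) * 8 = 1.11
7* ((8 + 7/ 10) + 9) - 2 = 1219/ 10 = 121.90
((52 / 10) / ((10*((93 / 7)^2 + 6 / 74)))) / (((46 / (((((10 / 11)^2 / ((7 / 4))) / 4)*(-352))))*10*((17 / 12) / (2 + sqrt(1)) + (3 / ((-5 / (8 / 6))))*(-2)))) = -40404 / 314720615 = -0.00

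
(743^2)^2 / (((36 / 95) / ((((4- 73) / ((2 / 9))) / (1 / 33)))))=-65923748055612315 / 8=-8240468506951539.38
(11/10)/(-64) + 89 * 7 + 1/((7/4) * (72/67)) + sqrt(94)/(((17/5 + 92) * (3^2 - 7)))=5 * sqrt(94)/954 + 25140107/40320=623.57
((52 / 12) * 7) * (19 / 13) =133 / 3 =44.33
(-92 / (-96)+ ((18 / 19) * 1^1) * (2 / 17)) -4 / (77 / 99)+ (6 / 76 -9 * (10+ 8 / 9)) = -5534609 / 54264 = -101.99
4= 4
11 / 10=1.10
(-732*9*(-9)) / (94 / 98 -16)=-3942.07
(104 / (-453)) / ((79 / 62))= -6448 / 35787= -0.18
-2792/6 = -1396/3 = -465.33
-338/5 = -67.60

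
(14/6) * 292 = 2044/3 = 681.33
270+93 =363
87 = 87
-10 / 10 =-1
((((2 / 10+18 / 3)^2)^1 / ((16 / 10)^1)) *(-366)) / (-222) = 58621 / 1480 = 39.61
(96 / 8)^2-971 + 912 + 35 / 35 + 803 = 889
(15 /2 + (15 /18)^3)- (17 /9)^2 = 2923 /648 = 4.51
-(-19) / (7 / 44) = 836 / 7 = 119.43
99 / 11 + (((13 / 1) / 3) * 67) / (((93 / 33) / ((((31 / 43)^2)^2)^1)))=36.83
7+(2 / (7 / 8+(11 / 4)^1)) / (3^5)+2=63439 / 7047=9.00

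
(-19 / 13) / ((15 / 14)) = -266 / 195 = -1.36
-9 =-9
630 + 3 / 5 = 3153 / 5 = 630.60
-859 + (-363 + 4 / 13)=-15882 / 13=-1221.69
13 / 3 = 4.33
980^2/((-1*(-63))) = 137200/9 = 15244.44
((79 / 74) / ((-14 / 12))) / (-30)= 79 / 2590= 0.03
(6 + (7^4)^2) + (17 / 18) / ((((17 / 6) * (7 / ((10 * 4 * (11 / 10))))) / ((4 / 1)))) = 121061123 / 21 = 5764815.38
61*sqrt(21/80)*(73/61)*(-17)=-1241*sqrt(105)/20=-635.82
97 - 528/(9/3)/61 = 5741/61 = 94.11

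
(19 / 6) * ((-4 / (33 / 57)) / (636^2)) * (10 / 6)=-1805 / 20022552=-0.00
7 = 7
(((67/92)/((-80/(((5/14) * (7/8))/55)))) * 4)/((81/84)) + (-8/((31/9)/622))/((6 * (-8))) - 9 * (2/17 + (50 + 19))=-681928594043/1151979840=-591.96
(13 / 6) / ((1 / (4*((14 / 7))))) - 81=-191 / 3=-63.67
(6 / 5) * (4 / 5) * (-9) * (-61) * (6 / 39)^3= 105408 / 54925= 1.92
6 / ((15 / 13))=5.20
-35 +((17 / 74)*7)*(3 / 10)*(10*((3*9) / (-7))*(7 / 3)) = -5803 / 74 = -78.42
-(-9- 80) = 89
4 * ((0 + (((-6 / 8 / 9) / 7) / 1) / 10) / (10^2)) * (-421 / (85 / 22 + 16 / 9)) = 13893 / 3909500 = 0.00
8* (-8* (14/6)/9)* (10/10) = -16.59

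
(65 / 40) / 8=0.20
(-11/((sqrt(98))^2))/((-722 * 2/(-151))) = -1661/141512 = -0.01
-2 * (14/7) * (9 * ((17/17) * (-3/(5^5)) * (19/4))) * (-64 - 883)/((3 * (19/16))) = -136368/3125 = -43.64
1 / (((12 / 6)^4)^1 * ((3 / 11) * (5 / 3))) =11 / 80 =0.14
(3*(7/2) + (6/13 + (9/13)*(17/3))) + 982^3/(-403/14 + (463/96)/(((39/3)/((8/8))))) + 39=-215089759763217/6454006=-33326550.95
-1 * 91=-91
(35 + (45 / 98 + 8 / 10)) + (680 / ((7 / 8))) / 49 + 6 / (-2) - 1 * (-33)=281669 / 3430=82.12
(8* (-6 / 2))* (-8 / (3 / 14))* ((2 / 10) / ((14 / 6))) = 76.80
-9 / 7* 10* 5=-450 / 7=-64.29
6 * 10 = 60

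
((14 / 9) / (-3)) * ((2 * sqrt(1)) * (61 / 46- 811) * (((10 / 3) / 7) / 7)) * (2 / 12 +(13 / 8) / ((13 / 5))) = 1179425 / 26082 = 45.22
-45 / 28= -1.61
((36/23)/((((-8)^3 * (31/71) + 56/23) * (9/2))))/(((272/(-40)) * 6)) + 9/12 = 690601/920754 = 0.75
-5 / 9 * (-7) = 35 / 9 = 3.89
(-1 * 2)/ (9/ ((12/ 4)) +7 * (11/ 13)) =-13/ 58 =-0.22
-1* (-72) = 72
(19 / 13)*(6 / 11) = 114 / 143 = 0.80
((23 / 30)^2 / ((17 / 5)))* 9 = 1.56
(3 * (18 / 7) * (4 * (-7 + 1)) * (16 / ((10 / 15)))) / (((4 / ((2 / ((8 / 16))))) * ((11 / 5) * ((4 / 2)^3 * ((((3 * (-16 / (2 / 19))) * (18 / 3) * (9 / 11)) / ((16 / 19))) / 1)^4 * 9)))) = -106480 / 189540996247513701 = -0.00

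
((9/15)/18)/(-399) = -1/11970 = -0.00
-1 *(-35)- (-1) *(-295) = -260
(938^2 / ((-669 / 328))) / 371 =-1162.73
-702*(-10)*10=70200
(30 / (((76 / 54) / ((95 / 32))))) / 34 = 2025 / 1088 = 1.86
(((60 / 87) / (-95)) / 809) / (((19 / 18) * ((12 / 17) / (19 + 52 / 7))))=-18870 / 59285947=-0.00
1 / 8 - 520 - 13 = -4263 / 8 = -532.88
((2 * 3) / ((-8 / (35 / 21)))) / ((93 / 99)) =-165 / 124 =-1.33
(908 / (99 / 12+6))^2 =13191424 / 3249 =4060.15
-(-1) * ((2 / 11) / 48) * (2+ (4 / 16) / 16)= 43 / 5632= 0.01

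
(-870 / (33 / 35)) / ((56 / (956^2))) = -165650900 / 11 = -15059172.73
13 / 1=13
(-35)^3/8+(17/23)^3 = -521620821/97336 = -5358.97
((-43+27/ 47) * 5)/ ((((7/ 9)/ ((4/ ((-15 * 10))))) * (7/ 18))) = 18.70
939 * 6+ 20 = 5654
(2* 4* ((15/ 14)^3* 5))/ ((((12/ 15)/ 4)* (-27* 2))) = -3125/ 686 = -4.56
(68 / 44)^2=289 / 121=2.39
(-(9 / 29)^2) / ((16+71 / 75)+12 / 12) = -6075 / 1131986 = -0.01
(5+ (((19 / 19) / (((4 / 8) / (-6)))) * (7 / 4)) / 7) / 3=2 / 3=0.67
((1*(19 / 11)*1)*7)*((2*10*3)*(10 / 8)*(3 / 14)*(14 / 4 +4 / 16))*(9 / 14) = 577125 / 1232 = 468.45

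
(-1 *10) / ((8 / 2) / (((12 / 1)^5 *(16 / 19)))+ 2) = -1990656 / 398135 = -5.00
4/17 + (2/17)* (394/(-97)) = -400/1649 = -0.24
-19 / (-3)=19 / 3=6.33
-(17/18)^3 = -4913/5832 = -0.84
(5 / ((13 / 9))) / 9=5 / 13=0.38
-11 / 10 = -1.10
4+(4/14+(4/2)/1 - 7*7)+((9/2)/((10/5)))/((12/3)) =-4721/112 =-42.15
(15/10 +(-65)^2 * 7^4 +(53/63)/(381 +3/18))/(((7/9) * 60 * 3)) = 974393532443/13447560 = 72458.76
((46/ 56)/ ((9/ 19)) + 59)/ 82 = 15305/ 20664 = 0.74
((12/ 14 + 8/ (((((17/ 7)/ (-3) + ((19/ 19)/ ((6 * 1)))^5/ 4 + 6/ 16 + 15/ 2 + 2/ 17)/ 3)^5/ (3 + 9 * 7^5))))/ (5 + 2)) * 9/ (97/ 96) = 19567.23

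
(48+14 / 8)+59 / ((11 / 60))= 16349 / 44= 371.57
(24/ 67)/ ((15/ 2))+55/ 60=3877/ 4020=0.96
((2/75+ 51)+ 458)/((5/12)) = 152708/125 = 1221.66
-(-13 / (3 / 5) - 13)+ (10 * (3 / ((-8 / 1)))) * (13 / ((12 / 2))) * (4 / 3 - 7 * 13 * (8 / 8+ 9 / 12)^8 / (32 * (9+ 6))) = 8019330527 / 50331648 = 159.33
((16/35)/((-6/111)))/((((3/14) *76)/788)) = -116624/285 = -409.21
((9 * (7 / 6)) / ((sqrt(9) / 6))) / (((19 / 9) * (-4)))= -189 / 76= -2.49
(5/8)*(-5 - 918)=-4615/8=-576.88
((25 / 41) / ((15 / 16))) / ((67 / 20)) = 1600 / 8241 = 0.19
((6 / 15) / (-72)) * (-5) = 1 / 36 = 0.03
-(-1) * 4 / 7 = 4 / 7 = 0.57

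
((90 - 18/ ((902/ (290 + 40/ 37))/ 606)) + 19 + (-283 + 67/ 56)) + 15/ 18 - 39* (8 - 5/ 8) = -2789171521/ 700854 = -3979.68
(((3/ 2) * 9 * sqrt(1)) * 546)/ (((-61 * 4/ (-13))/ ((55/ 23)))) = 939.11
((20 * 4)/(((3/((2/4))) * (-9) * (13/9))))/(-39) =40/1521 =0.03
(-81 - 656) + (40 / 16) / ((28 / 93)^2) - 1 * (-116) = -930483 / 1568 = -593.42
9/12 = 3/4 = 0.75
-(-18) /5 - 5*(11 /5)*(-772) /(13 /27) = 1146654 /65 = 17640.83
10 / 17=0.59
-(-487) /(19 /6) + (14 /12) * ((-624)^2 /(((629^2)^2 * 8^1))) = 457385923253178 /2974104216739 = 153.79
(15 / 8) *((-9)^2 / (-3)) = -405 / 8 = -50.62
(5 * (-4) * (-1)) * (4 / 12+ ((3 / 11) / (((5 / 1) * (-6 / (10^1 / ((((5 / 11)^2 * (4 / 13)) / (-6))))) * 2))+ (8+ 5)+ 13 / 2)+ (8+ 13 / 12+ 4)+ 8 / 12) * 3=2272.40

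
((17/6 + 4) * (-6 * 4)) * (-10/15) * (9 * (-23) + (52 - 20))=-19133.33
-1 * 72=-72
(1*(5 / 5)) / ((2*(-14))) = -1 / 28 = -0.04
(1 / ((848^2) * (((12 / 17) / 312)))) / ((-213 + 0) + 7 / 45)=-9945 / 3443789056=-0.00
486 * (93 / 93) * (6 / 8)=729 / 2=364.50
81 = 81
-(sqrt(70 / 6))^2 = -35 / 3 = -11.67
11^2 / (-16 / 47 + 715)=5687 / 33589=0.17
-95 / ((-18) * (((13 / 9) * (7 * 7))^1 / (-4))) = -190 / 637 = -0.30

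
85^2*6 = 43350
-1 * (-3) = 3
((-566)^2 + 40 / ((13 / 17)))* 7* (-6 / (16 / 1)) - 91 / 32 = -349887055 / 416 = -841074.65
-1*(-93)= 93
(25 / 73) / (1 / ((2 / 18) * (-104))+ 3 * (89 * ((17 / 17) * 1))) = 2600 / 2026407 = 0.00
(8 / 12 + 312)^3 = 825293672 / 27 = 30566432.30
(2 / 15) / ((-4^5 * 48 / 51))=-17 / 122880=-0.00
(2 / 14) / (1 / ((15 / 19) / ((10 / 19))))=0.21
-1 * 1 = -1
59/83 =0.71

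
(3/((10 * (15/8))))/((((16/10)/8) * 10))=2/25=0.08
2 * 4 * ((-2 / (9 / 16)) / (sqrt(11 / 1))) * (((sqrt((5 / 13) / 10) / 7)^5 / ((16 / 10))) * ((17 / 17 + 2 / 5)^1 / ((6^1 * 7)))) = -2 * sqrt(286) / 10966718763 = -0.00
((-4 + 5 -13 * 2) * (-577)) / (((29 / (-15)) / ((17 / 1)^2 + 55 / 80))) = -1002898125 / 464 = -2161418.37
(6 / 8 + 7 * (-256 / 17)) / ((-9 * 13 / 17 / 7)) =106.45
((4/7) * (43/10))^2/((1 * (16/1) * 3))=1849/14700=0.13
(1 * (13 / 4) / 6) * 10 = 65 / 12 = 5.42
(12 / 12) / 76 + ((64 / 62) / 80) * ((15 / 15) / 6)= 541 / 35340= 0.02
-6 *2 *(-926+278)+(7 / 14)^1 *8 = 7780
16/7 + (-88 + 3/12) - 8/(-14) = -84.89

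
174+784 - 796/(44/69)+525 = 2582/11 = 234.73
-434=-434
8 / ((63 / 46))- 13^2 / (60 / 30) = -9911 / 126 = -78.66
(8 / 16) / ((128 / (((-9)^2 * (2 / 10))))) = 81 / 1280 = 0.06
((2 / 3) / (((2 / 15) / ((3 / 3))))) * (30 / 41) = 150 / 41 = 3.66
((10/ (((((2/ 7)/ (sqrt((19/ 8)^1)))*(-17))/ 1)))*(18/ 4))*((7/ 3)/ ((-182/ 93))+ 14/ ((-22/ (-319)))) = -1652805*sqrt(38)/ 3536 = -2881.38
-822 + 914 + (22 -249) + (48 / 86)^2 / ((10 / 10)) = -249039 / 1849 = -134.69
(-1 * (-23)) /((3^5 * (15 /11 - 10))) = -253 /23085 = -0.01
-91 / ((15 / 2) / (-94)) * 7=7983.73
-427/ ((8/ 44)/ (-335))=1573495/ 2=786747.50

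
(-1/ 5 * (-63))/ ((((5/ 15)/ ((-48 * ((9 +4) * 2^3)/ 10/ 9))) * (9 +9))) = -2912/ 25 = -116.48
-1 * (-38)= 38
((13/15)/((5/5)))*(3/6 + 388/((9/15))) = 50479/90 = 560.88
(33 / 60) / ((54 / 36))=0.37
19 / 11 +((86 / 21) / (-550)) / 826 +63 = 308758757 / 4770150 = 64.73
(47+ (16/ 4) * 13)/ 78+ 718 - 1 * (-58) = 20209/ 26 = 777.27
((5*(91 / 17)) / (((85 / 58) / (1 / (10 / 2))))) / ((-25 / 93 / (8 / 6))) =-654472 / 36125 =-18.12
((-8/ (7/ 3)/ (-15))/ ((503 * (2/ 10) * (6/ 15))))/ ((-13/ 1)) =-20/ 45773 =-0.00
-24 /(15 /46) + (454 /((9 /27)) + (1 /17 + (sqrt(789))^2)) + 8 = 177264 /85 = 2085.46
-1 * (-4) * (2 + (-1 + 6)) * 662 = 18536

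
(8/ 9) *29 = 232/ 9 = 25.78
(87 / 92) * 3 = 261 / 92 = 2.84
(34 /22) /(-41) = -17 /451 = -0.04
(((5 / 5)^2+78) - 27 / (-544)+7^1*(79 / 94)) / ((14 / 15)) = 32573355 / 357952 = 91.00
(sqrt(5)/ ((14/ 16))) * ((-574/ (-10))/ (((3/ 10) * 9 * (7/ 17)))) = 11152 * sqrt(5)/ 189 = 131.94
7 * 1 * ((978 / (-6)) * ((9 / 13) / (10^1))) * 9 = -92421 / 130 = -710.93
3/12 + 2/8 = 1/2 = 0.50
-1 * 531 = -531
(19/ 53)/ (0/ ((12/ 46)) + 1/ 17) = 323/ 53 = 6.09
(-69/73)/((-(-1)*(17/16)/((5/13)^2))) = -27600/209729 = -0.13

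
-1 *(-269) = 269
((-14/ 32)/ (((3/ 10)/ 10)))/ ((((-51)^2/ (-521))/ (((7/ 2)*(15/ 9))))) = 3191125/ 187272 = 17.04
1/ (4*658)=1/ 2632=0.00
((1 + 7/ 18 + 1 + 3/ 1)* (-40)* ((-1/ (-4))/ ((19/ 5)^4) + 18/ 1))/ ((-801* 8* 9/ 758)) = 1724871616655/ 33821427204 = 51.00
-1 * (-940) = 940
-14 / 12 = -7 / 6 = -1.17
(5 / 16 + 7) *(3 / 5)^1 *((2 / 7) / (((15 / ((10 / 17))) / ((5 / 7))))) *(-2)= -117 / 1666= -0.07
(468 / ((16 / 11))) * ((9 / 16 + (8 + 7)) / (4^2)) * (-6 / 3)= -320463 / 512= -625.90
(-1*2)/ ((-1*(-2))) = -1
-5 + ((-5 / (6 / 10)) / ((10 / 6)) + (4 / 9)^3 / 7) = -9.99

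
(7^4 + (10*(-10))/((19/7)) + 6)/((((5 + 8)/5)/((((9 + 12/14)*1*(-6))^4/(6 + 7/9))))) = 59531216586791760/36175867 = 1645605800.87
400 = 400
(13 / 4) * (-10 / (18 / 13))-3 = -953 / 36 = -26.47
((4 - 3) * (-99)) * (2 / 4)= -99 / 2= -49.50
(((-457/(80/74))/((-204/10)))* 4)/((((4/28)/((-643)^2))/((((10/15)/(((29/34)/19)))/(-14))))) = -132829173679/522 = -254462018.54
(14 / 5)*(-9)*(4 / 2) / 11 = -252 / 55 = -4.58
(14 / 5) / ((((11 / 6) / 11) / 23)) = 1932 / 5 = 386.40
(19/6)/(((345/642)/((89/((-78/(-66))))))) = 1990307/4485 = 443.77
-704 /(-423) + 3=4.66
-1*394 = -394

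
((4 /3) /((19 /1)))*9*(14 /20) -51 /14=-4257 /1330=-3.20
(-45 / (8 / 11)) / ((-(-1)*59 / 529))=-261855 / 472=-554.78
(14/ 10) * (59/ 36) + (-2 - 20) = -3547/ 180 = -19.71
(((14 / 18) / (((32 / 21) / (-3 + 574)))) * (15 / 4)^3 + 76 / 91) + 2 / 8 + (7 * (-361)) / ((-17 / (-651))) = -257892320131 / 3168256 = -81398.83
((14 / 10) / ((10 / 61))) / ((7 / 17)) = 1037 / 50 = 20.74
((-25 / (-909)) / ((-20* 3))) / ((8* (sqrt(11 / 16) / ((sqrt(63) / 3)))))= -0.00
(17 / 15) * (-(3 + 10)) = -14.73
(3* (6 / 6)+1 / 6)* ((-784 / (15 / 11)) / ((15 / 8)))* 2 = -1310848 / 675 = -1942.00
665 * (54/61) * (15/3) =179550/61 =2943.44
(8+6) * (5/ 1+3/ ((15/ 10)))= 98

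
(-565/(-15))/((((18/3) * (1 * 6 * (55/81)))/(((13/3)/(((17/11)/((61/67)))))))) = 89609/22780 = 3.93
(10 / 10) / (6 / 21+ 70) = 7 / 492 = 0.01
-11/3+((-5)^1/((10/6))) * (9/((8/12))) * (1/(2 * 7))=-551/84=-6.56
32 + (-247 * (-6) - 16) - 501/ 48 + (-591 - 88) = 12937/ 16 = 808.56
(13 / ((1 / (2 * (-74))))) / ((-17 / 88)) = 9959.53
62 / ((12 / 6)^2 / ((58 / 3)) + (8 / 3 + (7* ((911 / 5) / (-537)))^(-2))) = 219353099826 / 10793734825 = 20.32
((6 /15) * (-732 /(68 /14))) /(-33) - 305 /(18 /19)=-5387581 /16830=-320.12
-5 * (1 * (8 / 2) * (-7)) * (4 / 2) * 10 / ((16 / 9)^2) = 14175 / 16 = 885.94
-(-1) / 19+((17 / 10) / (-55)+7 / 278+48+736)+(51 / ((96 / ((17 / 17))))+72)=856.58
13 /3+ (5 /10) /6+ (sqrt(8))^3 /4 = 53 /12+ 4 * sqrt(2) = 10.07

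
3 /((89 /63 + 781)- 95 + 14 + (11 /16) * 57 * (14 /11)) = 1512 /378649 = 0.00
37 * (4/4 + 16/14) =555/7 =79.29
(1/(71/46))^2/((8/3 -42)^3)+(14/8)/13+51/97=3448600038683/5222131578716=0.66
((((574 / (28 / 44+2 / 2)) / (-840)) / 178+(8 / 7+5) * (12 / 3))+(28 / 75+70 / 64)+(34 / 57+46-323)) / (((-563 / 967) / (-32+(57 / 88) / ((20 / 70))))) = -29448121933522037 / 2303158233600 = -12785.97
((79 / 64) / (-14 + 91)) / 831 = 79 / 4095168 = 0.00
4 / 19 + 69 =1315 / 19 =69.21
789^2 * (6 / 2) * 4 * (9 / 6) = 11205378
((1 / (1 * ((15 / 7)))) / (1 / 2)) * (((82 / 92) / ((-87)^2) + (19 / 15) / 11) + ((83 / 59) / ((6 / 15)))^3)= 4803089045598109 / 117987586110900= 40.71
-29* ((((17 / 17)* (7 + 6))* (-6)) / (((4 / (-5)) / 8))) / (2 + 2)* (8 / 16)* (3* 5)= -84825 / 2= -42412.50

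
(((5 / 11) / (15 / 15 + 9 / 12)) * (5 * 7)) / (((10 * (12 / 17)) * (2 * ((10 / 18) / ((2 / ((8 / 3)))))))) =153 / 176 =0.87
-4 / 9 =-0.44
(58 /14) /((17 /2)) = 0.49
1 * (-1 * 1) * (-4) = 4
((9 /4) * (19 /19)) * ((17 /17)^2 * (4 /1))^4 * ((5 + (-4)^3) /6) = -5664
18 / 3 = 6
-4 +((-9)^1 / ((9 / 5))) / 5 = -5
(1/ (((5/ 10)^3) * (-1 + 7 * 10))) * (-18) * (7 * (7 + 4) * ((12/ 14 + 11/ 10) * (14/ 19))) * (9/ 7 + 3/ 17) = -12586464/ 37145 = -338.85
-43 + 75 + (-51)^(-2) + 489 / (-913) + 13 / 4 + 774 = 7681862077 / 9498852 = 808.71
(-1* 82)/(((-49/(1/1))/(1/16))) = 41/392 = 0.10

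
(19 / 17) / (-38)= -1 / 34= -0.03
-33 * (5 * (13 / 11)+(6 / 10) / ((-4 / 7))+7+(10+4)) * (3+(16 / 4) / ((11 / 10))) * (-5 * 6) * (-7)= -26163711 / 22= -1189259.59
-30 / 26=-15 / 13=-1.15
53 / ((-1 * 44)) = -53 / 44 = -1.20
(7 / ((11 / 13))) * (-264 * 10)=-21840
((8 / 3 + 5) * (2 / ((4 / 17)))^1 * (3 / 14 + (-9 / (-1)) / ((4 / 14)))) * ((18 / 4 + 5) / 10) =274873 / 140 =1963.38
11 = 11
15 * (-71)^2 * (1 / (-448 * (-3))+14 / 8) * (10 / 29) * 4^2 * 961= 284971888825 / 406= 701901204.00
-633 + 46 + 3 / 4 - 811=-5589 / 4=-1397.25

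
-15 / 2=-7.50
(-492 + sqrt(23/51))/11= -492/11 + sqrt(1173)/561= -44.67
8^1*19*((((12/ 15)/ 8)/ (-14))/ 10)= -19/ 175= -0.11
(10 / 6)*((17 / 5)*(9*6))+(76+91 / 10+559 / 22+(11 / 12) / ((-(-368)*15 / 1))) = 60697061 / 145728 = 416.51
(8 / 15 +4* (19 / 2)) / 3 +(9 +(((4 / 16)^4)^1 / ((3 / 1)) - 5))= 194063 / 11520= 16.85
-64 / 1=-64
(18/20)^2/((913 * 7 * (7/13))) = 1053/4473700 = 0.00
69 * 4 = 276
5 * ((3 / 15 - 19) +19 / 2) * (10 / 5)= -93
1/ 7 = 0.14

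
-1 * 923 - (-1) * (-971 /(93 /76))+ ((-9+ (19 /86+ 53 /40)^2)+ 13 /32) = -473971056617 /275131200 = -1722.71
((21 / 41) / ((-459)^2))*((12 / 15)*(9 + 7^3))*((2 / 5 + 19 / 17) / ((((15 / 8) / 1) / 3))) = 3390464 / 2039509125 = 0.00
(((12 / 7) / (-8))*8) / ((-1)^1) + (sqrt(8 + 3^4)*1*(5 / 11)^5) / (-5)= 12 / 7-625*sqrt(89) / 161051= 1.68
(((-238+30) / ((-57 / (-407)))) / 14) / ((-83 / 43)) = 1820104 / 33117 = 54.96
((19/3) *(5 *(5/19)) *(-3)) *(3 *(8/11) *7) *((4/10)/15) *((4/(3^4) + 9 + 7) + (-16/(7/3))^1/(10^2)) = -3624448/22275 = -162.71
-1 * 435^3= -82312875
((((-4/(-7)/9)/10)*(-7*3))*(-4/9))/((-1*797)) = -8/107595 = -0.00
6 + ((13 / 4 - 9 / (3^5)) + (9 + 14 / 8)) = 539 / 27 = 19.96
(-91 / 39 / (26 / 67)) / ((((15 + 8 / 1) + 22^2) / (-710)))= 166495 / 19773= 8.42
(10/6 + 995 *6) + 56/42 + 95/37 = 5975.57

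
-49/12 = -4.08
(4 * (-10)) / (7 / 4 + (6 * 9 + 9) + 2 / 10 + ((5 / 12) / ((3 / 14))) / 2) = -3600 / 5933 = -0.61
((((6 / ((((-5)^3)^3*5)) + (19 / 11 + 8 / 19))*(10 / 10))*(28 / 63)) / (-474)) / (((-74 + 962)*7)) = -0.00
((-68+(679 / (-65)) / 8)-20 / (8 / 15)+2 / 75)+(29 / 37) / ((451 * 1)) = -13897992299 / 130158600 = -106.78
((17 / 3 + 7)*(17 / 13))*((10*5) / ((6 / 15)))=80750 / 39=2070.51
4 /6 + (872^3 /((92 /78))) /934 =19394375786 /32223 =601879.89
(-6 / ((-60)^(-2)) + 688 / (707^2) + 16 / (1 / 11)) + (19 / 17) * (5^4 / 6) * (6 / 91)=-2365788949523 / 110466629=-21416.32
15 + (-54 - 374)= -413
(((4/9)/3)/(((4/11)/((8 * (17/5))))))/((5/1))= 1496/675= 2.22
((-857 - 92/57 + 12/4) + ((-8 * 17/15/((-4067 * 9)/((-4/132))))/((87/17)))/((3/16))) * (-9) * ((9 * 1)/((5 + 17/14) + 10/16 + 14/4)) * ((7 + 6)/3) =7995161342791792/275253435765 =29046.55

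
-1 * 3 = -3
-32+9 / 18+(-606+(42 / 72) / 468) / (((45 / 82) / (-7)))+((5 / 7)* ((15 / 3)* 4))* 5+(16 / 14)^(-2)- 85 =7685.54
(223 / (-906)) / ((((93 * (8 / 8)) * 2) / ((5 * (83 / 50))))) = -18509 / 1685160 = -0.01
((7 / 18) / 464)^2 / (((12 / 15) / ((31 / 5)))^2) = 47089 / 1116094464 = 0.00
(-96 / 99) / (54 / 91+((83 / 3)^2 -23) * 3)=-91 / 209077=-0.00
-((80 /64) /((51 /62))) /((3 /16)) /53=-1240 /8109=-0.15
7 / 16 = 0.44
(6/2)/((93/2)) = 2/31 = 0.06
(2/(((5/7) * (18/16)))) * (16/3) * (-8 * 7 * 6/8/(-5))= 25088/225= 111.50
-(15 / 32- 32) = 1009 / 32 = 31.53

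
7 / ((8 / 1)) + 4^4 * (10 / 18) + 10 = 11023 / 72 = 153.10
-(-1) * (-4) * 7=-28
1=1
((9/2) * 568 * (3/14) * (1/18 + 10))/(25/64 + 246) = 2467392/110383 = 22.35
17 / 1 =17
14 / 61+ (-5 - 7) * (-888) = 650030 / 61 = 10656.23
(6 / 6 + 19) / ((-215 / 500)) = -2000 / 43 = -46.51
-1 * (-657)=657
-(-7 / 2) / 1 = 7 / 2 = 3.50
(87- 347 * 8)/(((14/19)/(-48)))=1226184/7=175169.14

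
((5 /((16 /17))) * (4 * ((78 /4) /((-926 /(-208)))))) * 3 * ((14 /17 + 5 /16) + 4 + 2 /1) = 14761305 /7408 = 1992.62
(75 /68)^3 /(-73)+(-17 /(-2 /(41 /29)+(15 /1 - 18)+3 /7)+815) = 2689058312763 /3282355648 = 819.25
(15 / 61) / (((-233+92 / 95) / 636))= -906300 / 1344623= -0.67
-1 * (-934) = 934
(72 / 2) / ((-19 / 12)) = -432 / 19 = -22.74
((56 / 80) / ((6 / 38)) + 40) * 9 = 3999 / 10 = 399.90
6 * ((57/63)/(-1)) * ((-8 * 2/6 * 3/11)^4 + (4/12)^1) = -146186/43923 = -3.33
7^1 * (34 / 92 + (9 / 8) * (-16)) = -5677 / 46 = -123.41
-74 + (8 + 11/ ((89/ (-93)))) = -6897/ 89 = -77.49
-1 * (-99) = 99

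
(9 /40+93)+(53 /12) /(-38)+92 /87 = 259428 /2755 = 94.17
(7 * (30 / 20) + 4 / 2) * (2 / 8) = 25 / 8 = 3.12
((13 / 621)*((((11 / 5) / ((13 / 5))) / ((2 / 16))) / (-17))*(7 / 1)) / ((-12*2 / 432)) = 1232 / 1173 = 1.05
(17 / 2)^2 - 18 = 217 / 4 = 54.25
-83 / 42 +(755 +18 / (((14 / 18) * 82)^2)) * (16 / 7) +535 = 7814134915 / 3459498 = 2258.75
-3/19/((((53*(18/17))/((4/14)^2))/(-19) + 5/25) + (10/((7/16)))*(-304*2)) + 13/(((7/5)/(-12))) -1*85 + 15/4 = -192.68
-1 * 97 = -97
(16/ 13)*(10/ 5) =32/ 13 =2.46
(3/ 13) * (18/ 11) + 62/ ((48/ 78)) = 57845/ 572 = 101.13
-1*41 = -41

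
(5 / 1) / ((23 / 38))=190 / 23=8.26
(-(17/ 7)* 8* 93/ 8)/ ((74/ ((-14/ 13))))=1581/ 481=3.29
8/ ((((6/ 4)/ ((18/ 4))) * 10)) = 12/ 5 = 2.40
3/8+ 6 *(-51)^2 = 124851/8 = 15606.38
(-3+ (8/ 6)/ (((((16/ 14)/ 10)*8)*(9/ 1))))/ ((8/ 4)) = -613/ 432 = -1.42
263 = 263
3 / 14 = 0.21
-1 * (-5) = 5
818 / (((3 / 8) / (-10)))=-65440 / 3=-21813.33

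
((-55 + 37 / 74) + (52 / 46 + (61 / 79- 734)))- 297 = -3937793 / 3634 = -1083.60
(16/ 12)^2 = 16/ 9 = 1.78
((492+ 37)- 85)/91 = 444/91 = 4.88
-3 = -3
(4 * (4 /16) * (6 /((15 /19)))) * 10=76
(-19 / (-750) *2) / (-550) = -19 / 206250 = -0.00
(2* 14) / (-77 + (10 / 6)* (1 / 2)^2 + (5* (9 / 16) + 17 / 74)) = -49728 / 130609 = -0.38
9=9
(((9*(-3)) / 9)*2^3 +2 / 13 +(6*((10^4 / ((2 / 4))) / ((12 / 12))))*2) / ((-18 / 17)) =-26517365 / 117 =-226644.15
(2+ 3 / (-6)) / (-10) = -3 / 20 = -0.15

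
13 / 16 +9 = 157 / 16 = 9.81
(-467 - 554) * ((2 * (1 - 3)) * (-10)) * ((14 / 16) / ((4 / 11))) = -393085 / 4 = -98271.25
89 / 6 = 14.83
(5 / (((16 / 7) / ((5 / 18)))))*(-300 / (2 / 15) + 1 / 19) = -7481075 / 5472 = -1367.16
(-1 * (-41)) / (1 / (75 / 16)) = 3075 / 16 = 192.19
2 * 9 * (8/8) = 18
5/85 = 0.06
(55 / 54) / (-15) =-11 / 162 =-0.07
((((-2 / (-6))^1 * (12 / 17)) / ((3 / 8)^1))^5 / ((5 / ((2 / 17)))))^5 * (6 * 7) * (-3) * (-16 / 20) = 76223250190290215815795912064716079366144 / 12052482953723044126058492198998872420742611095671875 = 0.00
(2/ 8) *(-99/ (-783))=11/ 348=0.03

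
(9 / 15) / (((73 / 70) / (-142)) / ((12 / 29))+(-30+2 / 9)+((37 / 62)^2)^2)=-99141826392 / 4902346960193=-0.02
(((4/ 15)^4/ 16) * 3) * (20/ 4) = 16/ 3375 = 0.00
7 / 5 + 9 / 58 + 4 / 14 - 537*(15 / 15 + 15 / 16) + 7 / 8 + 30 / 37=-623058963 / 600880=-1036.91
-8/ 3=-2.67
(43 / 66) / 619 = 43 / 40854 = 0.00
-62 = -62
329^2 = 108241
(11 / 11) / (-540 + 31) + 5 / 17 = 2528 / 8653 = 0.29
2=2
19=19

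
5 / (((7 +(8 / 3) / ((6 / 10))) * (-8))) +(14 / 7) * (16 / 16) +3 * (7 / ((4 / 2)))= 10255 / 824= 12.45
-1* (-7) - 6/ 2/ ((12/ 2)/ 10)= 2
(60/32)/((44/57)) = 855/352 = 2.43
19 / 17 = 1.12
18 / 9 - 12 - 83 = -93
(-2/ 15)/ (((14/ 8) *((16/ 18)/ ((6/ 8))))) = -9/ 140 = -0.06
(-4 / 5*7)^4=614656 / 625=983.45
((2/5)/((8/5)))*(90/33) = 0.68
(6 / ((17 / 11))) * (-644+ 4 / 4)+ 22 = -2474.35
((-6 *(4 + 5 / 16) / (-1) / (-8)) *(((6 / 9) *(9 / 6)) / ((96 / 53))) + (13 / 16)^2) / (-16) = 2305 / 32768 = 0.07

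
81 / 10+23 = 311 / 10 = 31.10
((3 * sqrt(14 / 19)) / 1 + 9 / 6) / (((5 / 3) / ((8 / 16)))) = 9 / 20 + 9 * sqrt(266) / 190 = 1.22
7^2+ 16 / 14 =351 / 7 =50.14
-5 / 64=-0.08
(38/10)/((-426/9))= -57/710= -0.08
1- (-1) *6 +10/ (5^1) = 9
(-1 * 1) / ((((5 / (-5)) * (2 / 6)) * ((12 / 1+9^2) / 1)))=1 / 31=0.03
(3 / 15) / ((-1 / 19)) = -19 / 5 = -3.80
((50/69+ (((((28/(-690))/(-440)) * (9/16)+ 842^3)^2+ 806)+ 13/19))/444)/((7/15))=3328345578888077618710087730737/1935288047616000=1719819219153513.94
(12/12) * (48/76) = 12/19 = 0.63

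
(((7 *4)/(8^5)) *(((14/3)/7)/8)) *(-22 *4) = -77/12288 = -0.01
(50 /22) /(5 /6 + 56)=150 /3751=0.04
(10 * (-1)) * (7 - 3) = -40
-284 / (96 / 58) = -2059 / 12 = -171.58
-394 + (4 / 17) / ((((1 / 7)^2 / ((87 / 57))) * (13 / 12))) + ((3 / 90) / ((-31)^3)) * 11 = -1417632784729 / 3752772270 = -377.76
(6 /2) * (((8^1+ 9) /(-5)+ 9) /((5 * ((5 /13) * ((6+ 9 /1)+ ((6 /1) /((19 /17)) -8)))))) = 20748 /29375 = 0.71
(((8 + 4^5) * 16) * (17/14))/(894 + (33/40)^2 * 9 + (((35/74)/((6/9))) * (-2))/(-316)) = 218799411200/9822699887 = 22.27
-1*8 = -8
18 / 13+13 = 187 / 13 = 14.38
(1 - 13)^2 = 144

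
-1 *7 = -7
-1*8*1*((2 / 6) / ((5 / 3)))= -8 / 5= -1.60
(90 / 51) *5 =150 / 17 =8.82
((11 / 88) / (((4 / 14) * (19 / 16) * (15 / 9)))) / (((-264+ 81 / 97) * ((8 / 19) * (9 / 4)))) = -679 / 765810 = -0.00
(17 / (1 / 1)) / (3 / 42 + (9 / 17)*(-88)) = -4046 / 11071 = -0.37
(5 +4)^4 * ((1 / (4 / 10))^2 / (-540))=-1215 / 16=-75.94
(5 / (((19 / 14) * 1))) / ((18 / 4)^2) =280 / 1539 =0.18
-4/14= -2/7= -0.29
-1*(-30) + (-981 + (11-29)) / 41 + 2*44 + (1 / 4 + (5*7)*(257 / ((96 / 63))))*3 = 23357917 / 1312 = 17803.29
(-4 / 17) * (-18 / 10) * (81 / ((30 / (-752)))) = -365472 / 425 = -859.93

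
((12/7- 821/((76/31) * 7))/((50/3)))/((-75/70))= 24539/9500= 2.58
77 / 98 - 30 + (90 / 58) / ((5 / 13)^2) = -38011 / 2030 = -18.72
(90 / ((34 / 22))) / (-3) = -330 / 17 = -19.41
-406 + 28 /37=-14994 /37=-405.24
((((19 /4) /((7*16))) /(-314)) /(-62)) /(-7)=-19 /61051648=-0.00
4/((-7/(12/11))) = -48/77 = -0.62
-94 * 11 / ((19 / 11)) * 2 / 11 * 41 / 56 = -21197 / 266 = -79.69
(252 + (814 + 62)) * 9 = 10152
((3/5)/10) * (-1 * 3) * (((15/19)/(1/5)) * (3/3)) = -27/38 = -0.71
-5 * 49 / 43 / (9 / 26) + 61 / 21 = -36721 / 2709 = -13.56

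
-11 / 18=-0.61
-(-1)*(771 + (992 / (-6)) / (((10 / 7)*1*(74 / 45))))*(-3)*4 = -311076 / 37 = -8407.46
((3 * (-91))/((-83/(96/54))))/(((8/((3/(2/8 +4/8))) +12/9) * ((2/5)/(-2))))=-728/83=-8.77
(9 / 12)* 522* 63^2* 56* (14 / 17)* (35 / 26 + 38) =623124125316 / 221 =2819566177.90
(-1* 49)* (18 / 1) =-882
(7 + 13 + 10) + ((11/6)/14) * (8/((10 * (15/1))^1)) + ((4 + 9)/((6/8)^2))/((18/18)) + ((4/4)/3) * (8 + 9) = 30862/525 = 58.78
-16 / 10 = -8 / 5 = -1.60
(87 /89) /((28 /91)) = 1131 /356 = 3.18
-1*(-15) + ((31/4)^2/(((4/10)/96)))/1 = 14430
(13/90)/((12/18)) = 13/60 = 0.22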